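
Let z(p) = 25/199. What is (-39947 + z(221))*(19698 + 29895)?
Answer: -394235982804/199 ≈ -1.9811e+9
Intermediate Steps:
z(p) = 25/199 (z(p) = 25*(1/199) = 25/199)
(-39947 + z(221))*(19698 + 29895) = (-39947 + 25/199)*(19698 + 29895) = -7949428/199*49593 = -394235982804/199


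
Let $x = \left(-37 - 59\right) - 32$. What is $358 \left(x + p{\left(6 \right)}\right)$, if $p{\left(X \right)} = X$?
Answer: $-43676$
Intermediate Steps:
$x = -128$ ($x = -96 - 32 = -128$)
$358 \left(x + p{\left(6 \right)}\right) = 358 \left(-128 + 6\right) = 358 \left(-122\right) = -43676$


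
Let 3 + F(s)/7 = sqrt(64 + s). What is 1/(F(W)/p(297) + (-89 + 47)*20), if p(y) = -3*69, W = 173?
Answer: -1713753/1439378108 + 69*sqrt(237)/1439378108 ≈ -0.0011899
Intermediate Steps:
p(y) = -207
F(s) = -21 + 7*sqrt(64 + s)
1/(F(W)/p(297) + (-89 + 47)*20) = 1/((-21 + 7*sqrt(64 + 173))/(-207) + (-89 + 47)*20) = 1/((-21 + 7*sqrt(237))*(-1/207) - 42*20) = 1/((7/69 - 7*sqrt(237)/207) - 840) = 1/(-57953/69 - 7*sqrt(237)/207)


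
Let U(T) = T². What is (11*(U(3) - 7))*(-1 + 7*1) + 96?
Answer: 228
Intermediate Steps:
(11*(U(3) - 7))*(-1 + 7*1) + 96 = (11*(3² - 7))*(-1 + 7*1) + 96 = (11*(9 - 7))*(-1 + 7) + 96 = (11*2)*6 + 96 = 22*6 + 96 = 132 + 96 = 228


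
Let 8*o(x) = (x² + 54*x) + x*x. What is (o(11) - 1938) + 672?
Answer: -2323/2 ≈ -1161.5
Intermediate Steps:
o(x) = x²/4 + 27*x/4 (o(x) = ((x² + 54*x) + x*x)/8 = ((x² + 54*x) + x²)/8 = (2*x² + 54*x)/8 = x²/4 + 27*x/4)
(o(11) - 1938) + 672 = ((¼)*11*(27 + 11) - 1938) + 672 = ((¼)*11*38 - 1938) + 672 = (209/2 - 1938) + 672 = -3667/2 + 672 = -2323/2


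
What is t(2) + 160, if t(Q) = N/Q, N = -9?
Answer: 311/2 ≈ 155.50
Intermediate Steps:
t(Q) = -9/Q
t(2) + 160 = -9/2 + 160 = 311/2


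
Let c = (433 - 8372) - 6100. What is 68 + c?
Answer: -13971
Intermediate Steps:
c = -14039 (c = -7939 - 6100 = -14039)
68 + c = 68 - 14039 = -13971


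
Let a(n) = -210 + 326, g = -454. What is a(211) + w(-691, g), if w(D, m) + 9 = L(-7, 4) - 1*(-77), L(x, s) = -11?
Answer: 173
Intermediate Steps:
w(D, m) = 57 (w(D, m) = -9 + (-11 - 1*(-77)) = -9 + (-11 + 77) = -9 + 66 = 57)
a(n) = 116
a(211) + w(-691, g) = 116 + 57 = 173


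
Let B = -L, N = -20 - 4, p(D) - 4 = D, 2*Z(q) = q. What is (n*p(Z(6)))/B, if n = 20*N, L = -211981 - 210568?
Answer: -3360/422549 ≈ -0.0079517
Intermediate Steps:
Z(q) = q/2
p(D) = 4 + D
N = -24
L = -422549
B = 422549 (B = -1*(-422549) = 422549)
n = -480 (n = 20*(-24) = -480)
(n*p(Z(6)))/B = -480*(4 + (½)*6)/422549 = -480*(4 + 3)*(1/422549) = -480*7*(1/422549) = -3360*1/422549 = -3360/422549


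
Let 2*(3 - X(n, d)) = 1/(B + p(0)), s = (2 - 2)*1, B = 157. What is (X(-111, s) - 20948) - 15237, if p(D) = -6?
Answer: -10926965/302 ≈ -36182.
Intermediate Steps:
s = 0 (s = 0*1 = 0)
X(n, d) = 905/302 (X(n, d) = 3 - 1/(2*(157 - 6)) = 3 - 1/2/151 = 3 - 1/2*1/151 = 3 - 1/302 = 905/302)
(X(-111, s) - 20948) - 15237 = (905/302 - 20948) - 15237 = -6325391/302 - 15237 = -10926965/302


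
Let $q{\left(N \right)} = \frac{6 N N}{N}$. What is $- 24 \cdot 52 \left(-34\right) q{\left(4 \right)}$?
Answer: $1018368$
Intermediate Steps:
$q{\left(N \right)} = 6 N$ ($q{\left(N \right)} = \frac{6 N^{2}}{N} = 6 N$)
$- 24 \cdot 52 \left(-34\right) q{\left(4 \right)} = - 24 \cdot 52 \left(-34\right) 6 \cdot 4 = - 24 \left(\left(-1768\right) 24\right) = \left(-24\right) \left(-42432\right) = 1018368$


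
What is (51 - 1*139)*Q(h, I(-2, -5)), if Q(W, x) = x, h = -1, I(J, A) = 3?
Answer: -264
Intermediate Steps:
(51 - 1*139)*Q(h, I(-2, -5)) = (51 - 1*139)*3 = (51 - 139)*3 = -88*3 = -264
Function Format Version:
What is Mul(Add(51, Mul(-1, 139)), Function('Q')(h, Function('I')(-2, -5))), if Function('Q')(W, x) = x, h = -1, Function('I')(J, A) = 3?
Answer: -264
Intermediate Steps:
Mul(Add(51, Mul(-1, 139)), Function('Q')(h, Function('I')(-2, -5))) = Mul(Add(51, Mul(-1, 139)), 3) = Mul(Add(51, -139), 3) = Mul(-88, 3) = -264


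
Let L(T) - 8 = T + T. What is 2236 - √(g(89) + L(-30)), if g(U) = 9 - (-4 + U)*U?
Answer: 2236 - 2*I*√1902 ≈ 2236.0 - 87.224*I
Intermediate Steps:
L(T) = 8 + 2*T (L(T) = 8 + (T + T) = 8 + 2*T)
g(U) = 9 - U*(-4 + U)
2236 - √(g(89) + L(-30)) = 2236 - √((9 - 1*89² + 4*89) + (8 + 2*(-30))) = 2236 - √((9 - 1*7921 + 356) + (8 - 60)) = 2236 - √((9 - 7921 + 356) - 52) = 2236 - √(-7556 - 52) = 2236 - √(-7608) = 2236 - 2*I*√1902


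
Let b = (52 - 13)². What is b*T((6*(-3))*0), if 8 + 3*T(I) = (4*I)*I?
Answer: -4056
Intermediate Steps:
T(I) = -8/3 + 4*I²/3 (T(I) = -8/3 + ((4*I)*I)/3 = -8/3 + (4*I²)/3 = -8/3 + 4*I²/3)
b = 1521 (b = 39² = 1521)
b*T((6*(-3))*0) = 1521*(-8/3 + 4*((6*(-3))*0)²/3) = 1521*(-8/3 + 4*(-18*0)²/3) = 1521*(-8/3 + (4/3)*0²) = 1521*(-8/3 + (4/3)*0) = 1521*(-8/3 + 0) = 1521*(-8/3) = -4056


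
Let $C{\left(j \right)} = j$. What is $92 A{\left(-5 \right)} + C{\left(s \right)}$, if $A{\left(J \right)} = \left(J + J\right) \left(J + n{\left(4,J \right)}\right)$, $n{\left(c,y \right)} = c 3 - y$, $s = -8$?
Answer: $-11048$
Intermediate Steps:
$n{\left(c,y \right)} = - y + 3 c$ ($n{\left(c,y \right)} = 3 c - y = - y + 3 c$)
$A{\left(J \right)} = 24 J$ ($A{\left(J \right)} = \left(J + J\right) \left(J - \left(-12 + J\right)\right) = 2 J \left(J - \left(-12 + J\right)\right) = 2 J 12 = 24 J$)
$92 A{\left(-5 \right)} + C{\left(s \right)} = 92 \cdot 24 \left(-5\right) - 8 = 92 \left(-120\right) - 8 = -11040 - 8 = -11048$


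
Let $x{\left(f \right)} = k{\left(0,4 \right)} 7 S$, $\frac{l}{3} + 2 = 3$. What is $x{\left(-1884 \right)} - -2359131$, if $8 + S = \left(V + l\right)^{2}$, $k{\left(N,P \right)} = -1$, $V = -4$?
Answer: $2359180$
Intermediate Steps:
$l = 3$ ($l = -6 + 3 \cdot 3 = -6 + 9 = 3$)
$S = -7$ ($S = -8 + \left(-4 + 3\right)^{2} = -8 + \left(-1\right)^{2} = -8 + 1 = -7$)
$x{\left(f \right)} = 49$ ($x{\left(f \right)} = \left(-1\right) 7 \left(-7\right) = \left(-7\right) \left(-7\right) = 49$)
$x{\left(-1884 \right)} - -2359131 = 49 - -2359131 = 49 + 2359131 = 2359180$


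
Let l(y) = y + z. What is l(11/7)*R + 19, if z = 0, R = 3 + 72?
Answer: 958/7 ≈ 136.86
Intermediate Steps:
R = 75
l(y) = y (l(y) = y + 0 = y)
l(11/7)*R + 19 = (11/7)*75 + 19 = 825/7 + 19 = 958/7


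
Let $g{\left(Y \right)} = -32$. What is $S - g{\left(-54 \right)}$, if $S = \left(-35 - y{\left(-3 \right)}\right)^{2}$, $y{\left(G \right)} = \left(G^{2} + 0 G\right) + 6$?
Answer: $2532$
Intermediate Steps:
$y{\left(G \right)} = 6 + G^{2}$ ($y{\left(G \right)} = \left(G^{2} + 0\right) + 6 = G^{2} + 6 = 6 + G^{2}$)
$S = 2500$ ($S = \left(-35 - \left(6 + \left(-3\right)^{2}\right)\right)^{2} = \left(-35 - \left(6 + 9\right)\right)^{2} = \left(-35 - 15\right)^{2} = \left(-50\right)^{2} = 2500$)
$S - g{\left(-54 \right)} = 2500 - -32 = 2500 + 32 = 2532$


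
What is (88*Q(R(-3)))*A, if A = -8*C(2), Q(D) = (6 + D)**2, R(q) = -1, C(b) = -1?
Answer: 17600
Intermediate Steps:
A = 8 (A = -8*(-1) = 8)
(88*Q(R(-3)))*A = (88*(6 - 1)**2)*8 = (88*5**2)*8 = (88*25)*8 = 2200*8 = 17600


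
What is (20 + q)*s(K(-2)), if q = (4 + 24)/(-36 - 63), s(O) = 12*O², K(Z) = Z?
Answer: 31232/33 ≈ 946.42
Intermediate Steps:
q = -28/99 (q = 28/(-99) = 28*(-1/99) = -28/99 ≈ -0.28283)
(20 + q)*s(K(-2)) = (20 - 28/99)*(12*(-2)²) = 1952*(12*4)/99 = (1952/99)*48 = 31232/33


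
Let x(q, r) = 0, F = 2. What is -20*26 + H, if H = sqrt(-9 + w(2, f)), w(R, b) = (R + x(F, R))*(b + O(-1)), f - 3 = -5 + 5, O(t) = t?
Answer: -520 + I*sqrt(5) ≈ -520.0 + 2.2361*I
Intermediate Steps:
f = 3 (f = 3 + (-5 + 5) = 3 + 0 = 3)
w(R, b) = R*(-1 + b) (w(R, b) = (R + 0)*(b - 1) = R*(-1 + b))
H = I*sqrt(5) (H = sqrt(-9 + 2*(-1 + 3)) = sqrt(-9 + 2*2) = sqrt(-9 + 4) = sqrt(-5) = I*sqrt(5) ≈ 2.2361*I)
-20*26 + H = -20*26 + I*sqrt(5) = -520 + I*sqrt(5)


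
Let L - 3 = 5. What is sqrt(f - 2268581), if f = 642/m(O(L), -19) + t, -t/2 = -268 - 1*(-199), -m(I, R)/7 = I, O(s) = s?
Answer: 5*I*sqrt(17784683)/14 ≈ 1506.1*I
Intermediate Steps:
L = 8 (L = 3 + 5 = 8)
m(I, R) = -7*I
t = 138 (t = -2*(-268 - 1*(-199)) = -2*(-268 + 199) = -2*(-69) = 138)
f = 3543/28 (f = 642/(-7*8) + 138 = 642/(-56) + 138 = -1/56*642 + 138 = -321/28 + 138 = 3543/28 ≈ 126.54)
sqrt(f - 2268581) = sqrt(3543/28 - 2268581) = sqrt(-63516725/28) = 5*I*sqrt(17784683)/14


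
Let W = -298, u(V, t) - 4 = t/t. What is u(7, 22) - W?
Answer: 303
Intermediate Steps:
u(V, t) = 5 (u(V, t) = 4 + t/t = 4 + 1 = 5)
u(7, 22) - W = 5 - 1*(-298) = 5 + 298 = 303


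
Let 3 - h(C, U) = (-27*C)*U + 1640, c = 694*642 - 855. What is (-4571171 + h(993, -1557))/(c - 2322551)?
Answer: 46317535/1877858 ≈ 24.665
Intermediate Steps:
c = 444693 (c = 445548 - 855 = 444693)
h(C, U) = -1637 + 27*C*U (h(C, U) = 3 - ((-27*C)*U + 1640) = 3 - (-27*C*U + 1640) = 3 - (1640 - 27*C*U) = 3 + (-1640 + 27*C*U) = -1637 + 27*C*U)
(-4571171 + h(993, -1557))/(c - 2322551) = (-4571171 + (-1637 + 27*993*(-1557)))/(444693 - 2322551) = (-4571171 + (-1637 - 41744727))/(-1877858) = (-4571171 - 41746364)*(-1/1877858) = -46317535*(-1/1877858) = 46317535/1877858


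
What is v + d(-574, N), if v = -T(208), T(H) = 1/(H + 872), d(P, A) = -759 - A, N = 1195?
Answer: -2110321/1080 ≈ -1954.0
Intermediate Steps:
T(H) = 1/(872 + H)
v = -1/1080 (v = -1/(872 + 208) = -1/1080 ≈ -0.00092593)
v + d(-574, N) = -1/1080 + (-759 - 1*1195) = -1/1080 + (-759 - 1195) = -1/1080 - 1954 = -2110321/1080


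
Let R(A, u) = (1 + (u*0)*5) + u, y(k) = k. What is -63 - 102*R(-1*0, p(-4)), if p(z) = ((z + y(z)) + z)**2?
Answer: -14853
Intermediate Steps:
p(z) = 9*z**2 (p(z) = ((z + z) + z)**2 = (2*z + z)**2 = (3*z)**2 = 9*z**2)
R(A, u) = 1 + u (R(A, u) = (1 + 0*5) + u = (1 + 0) + u = 1 + u)
-63 - 102*R(-1*0, p(-4)) = -63 - 102*(1 + 9*(-4)**2) = -63 - 102*(1 + 9*16) = -63 - 102*(1 + 144) = -63 - 102*145 = -63 - 14790 = -14853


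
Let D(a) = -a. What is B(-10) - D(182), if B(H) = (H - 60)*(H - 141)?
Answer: 10752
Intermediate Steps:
B(H) = (-141 + H)*(-60 + H) (B(H) = (-60 + H)*(-141 + H) = (-141 + H)*(-60 + H))
B(-10) - D(182) = (8460 + (-10)² - 201*(-10)) - (-1)*182 = (8460 + 100 + 2010) - 1*(-182) = 10570 + 182 = 10752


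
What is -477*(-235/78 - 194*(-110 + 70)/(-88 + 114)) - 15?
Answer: -3664545/26 ≈ -1.4094e+5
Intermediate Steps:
-477*(-235/78 - 194*(-110 + 70)/(-88 + 114)) - 15 = -477*(-235*1/78 - 194/(26/(-40))) - 15 = -477*(-235/78 - 194/(26*(-1/40))) - 15 = -477*(-235/78 - 194/(-13/20)) - 15 = -477*(-235/78 - 194*(-20/13)) - 15 = -477*(-235/78 + 3880/13) - 15 = -477*23045/78 - 15 = -3664155/26 - 15 = -3664545/26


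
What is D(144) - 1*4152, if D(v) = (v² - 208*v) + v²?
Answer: 7368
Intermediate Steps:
D(v) = -208*v + 2*v²
D(144) - 1*4152 = 2*144*(-104 + 144) - 1*4152 = 2*144*40 - 4152 = 11520 - 4152 = 7368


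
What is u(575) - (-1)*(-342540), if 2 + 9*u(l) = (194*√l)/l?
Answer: -3082862/9 + 194*√23/1035 ≈ -3.4254e+5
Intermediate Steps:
u(l) = -2/9 + 194/(9*√l) (u(l) = -2/9 + ((194*√l)/l)/9 = -2/9 + (194/√l)/9 = -2/9 + 194/(9*√l))
u(575) - (-1)*(-342540) = (-2/9 + 194/(9*√575)) - (-1)*(-342540) = (-2/9 + 194*(√23/115)/9) - 1*342540 = (-2/9 + 194*√23/1035) - 342540 = -3082862/9 + 194*√23/1035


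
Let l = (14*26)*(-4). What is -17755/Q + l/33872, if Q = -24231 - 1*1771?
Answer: 35221153/55046234 ≈ 0.63985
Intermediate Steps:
l = -1456 (l = 364*(-4) = -1456)
Q = -26002 (Q = -24231 - 1771 = -26002)
-17755/Q + l/33872 = -17755/(-26002) - 1456/33872 = -17755*(-1/26002) - 1456*1/33872 = 17755/26002 - 91/2117 = 35221153/55046234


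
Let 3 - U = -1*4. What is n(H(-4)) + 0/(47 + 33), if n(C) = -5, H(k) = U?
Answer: -5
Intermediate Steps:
U = 7 (U = 3 - (-1)*4 = 3 - 1*(-4) = 3 + 4 = 7)
H(k) = 7
n(H(-4)) + 0/(47 + 33) = -5 + 0/(47 + 33) = -5 + 0/80 = -5 + 0*(1/80) = -5 + 0 = -5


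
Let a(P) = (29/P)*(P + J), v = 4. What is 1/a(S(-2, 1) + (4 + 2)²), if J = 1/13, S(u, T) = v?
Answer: 520/15109 ≈ 0.034417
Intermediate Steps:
S(u, T) = 4
J = 1/13 ≈ 0.076923
a(P) = 29*(1/13 + P)/P (a(P) = (29/P)*(P + 1/13) = (29/P)*(1/13 + P) = 29*(1/13 + P)/P)
1/a(S(-2, 1) + (4 + 2)²) = 1/(29 + 29/(13*(4 + (4 + 2)²))) = 1/(29 + 29/(13*(4 + 6²))) = 1/(29 + 29/(13*(4 + 36))) = 1/(29 + (29/13)/40) = 1/(29 + (29/13)*(1/40)) = 1/(29 + 29/520) = 1/(15109/520) = 520/15109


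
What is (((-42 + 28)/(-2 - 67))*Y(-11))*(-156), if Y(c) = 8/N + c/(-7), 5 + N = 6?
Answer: -6968/23 ≈ -302.96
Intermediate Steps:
N = 1 (N = -5 + 6 = 1)
Y(c) = 8 - c/7 (Y(c) = 8/1 + c/(-7) = 8*1 + c*(-⅐) = 8 - c/7)
(((-42 + 28)/(-2 - 67))*Y(-11))*(-156) = (((-42 + 28)/(-2 - 67))*(8 - ⅐*(-11)))*(-156) = ((-14/(-69))*(8 + 11/7))*(-156) = (-14*(-1/69)*(67/7))*(-156) = ((14/69)*(67/7))*(-156) = (134/69)*(-156) = -6968/23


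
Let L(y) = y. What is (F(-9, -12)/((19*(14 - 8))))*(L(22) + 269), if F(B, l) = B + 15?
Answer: 291/19 ≈ 15.316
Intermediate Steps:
F(B, l) = 15 + B
(F(-9, -12)/((19*(14 - 8))))*(L(22) + 269) = ((15 - 9)/((19*(14 - 8))))*(22 + 269) = (6/((19*6)))*291 = (6/114)*291 = (6*(1/114))*291 = (1/19)*291 = 291/19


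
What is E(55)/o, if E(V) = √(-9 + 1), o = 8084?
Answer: I*√2/4042 ≈ 0.00034988*I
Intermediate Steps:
E(V) = 2*I*√2 (E(V) = √(-8) = 2*I*√2)
E(55)/o = (2*I*√2)/8084 = (2*I*√2)*(1/8084) = I*√2/4042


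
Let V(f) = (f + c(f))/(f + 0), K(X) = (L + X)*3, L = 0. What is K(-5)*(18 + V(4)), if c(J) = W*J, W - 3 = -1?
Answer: -315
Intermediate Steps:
W = 2 (W = 3 - 1 = 2)
c(J) = 2*J
K(X) = 3*X (K(X) = (0 + X)*3 = X*3 = 3*X)
V(f) = 3 (V(f) = (f + 2*f)/(f + 0) = (3*f)/f = 3)
K(-5)*(18 + V(4)) = (3*(-5))*(18 + 3) = -15*21 = -315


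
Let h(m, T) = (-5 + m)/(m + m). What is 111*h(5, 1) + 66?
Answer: 66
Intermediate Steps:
h(m, T) = (-5 + m)/(2*m) (h(m, T) = (-5 + m)/((2*m)) = (-5 + m)*(1/(2*m)) = (-5 + m)/(2*m))
111*h(5, 1) + 66 = 111*((½)*(-5 + 5)/5) + 66 = 111*((½)*(⅕)*0) + 66 = 111*0 + 66 = 0 + 66 = 66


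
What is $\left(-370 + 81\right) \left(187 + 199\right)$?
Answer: $-111554$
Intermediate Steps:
$\left(-370 + 81\right) \left(187 + 199\right) = \left(-289\right) 386 = -111554$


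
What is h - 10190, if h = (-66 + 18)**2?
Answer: -7886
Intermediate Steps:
h = 2304 (h = (-48)**2 = 2304)
h - 10190 = 2304 - 10190 = -7886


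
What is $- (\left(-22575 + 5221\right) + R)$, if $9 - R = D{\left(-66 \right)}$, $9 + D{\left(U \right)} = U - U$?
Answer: $17336$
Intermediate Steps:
$D{\left(U \right)} = -9$ ($D{\left(U \right)} = -9 + \left(U - U\right) = -9 + 0 = -9$)
$R = 18$ ($R = 9 - -9 = 9 + 9 = 18$)
$- (\left(-22575 + 5221\right) + R) = - (\left(-22575 + 5221\right) + 18) = - (-17354 + 18) = \left(-1\right) \left(-17336\right) = 17336$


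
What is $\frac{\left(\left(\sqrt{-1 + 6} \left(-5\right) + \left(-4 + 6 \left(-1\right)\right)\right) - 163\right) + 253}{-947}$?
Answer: $- \frac{80}{947} + \frac{5 \sqrt{5}}{947} \approx -0.072671$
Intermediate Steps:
$\frac{\left(\left(\sqrt{-1 + 6} \left(-5\right) + \left(-4 + 6 \left(-1\right)\right)\right) - 163\right) + 253}{-947} = \left(\left(\left(\sqrt{5} \left(-5\right) - 10\right) - 163\right) + 253\right) \left(- \frac{1}{947}\right) = \left(\left(\left(- 5 \sqrt{5} - 10\right) - 163\right) + 253\right) \left(- \frac{1}{947}\right) = \left(\left(\left(-10 - 5 \sqrt{5}\right) - 163\right) + 253\right) \left(- \frac{1}{947}\right) = \left(\left(-173 - 5 \sqrt{5}\right) + 253\right) \left(- \frac{1}{947}\right) = \left(80 - 5 \sqrt{5}\right) \left(- \frac{1}{947}\right) = - \frac{80}{947} + \frac{5 \sqrt{5}}{947}$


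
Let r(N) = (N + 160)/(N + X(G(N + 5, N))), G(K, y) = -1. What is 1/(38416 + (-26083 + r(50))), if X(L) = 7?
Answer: 19/234397 ≈ 8.1059e-5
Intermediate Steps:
r(N) = (160 + N)/(7 + N) (r(N) = (N + 160)/(N + 7) = (160 + N)/(7 + N))
1/(38416 + (-26083 + r(50))) = 1/(38416 + (-26083 + (160 + 50)/(7 + 50))) = 1/(38416 + (-26083 + 210/57)) = 1/(38416 + (-26083 + (1/57)*210)) = 1/(38416 + (-26083 + 70/19)) = 1/(38416 - 495507/19) = 1/(234397/19) = 19/234397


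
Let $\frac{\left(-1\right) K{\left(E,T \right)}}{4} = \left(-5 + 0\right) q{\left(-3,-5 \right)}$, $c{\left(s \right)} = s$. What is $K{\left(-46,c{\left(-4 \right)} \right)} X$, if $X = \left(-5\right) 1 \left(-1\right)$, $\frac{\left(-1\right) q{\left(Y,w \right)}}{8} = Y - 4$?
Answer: $5600$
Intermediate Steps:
$q{\left(Y,w \right)} = 32 - 8 Y$ ($q{\left(Y,w \right)} = - 8 \left(Y - 4\right) = - 8 \left(-4 + Y\right) = 32 - 8 Y$)
$K{\left(E,T \right)} = 1120$ ($K{\left(E,T \right)} = - 4 \left(-5 + 0\right) \left(32 - -24\right) = - 4 \left(- 5 \left(32 + 24\right)\right) = - 4 \left(\left(-5\right) 56\right) = \left(-4\right) \left(-280\right) = 1120$)
$X = 5$ ($X = \left(-5\right) \left(-1\right) = 5$)
$K{\left(-46,c{\left(-4 \right)} \right)} X = 1120 \cdot 5 = 5600$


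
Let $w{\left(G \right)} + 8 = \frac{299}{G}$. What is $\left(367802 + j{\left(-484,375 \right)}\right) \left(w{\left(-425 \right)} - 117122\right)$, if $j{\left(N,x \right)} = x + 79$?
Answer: $- \frac{18331985852544}{425} \approx -4.3134 \cdot 10^{10}$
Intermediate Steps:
$j{\left(N,x \right)} = 79 + x$
$w{\left(G \right)} = -8 + \frac{299}{G}$
$\left(367802 + j{\left(-484,375 \right)}\right) \left(w{\left(-425 \right)} - 117122\right) = \left(367802 + \left(79 + 375\right)\right) \left(\left(-8 + \frac{299}{-425}\right) - 117122\right) = \left(367802 + 454\right) \left(\left(-8 + 299 \left(- \frac{1}{425}\right)\right) - 117122\right) = 368256 \left(\left(-8 - \frac{299}{425}\right) - 117122\right) = 368256 \left(- \frac{3699}{425} - 117122\right) = 368256 \left(- \frac{49780549}{425}\right) = - \frac{18331985852544}{425}$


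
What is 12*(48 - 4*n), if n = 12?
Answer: 0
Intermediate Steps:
12*(48 - 4*n) = 12*(48 - 4*12) = 12*(48 - 48) = 12*0 = 0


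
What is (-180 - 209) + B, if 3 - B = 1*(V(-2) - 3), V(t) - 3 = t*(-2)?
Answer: -390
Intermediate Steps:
V(t) = 3 - 2*t (V(t) = 3 + t*(-2) = 3 - 2*t)
B = -1 (B = 3 - ((3 - 2*(-2)) - 3) = 3 - ((3 + 4) - 3) = 3 - (7 - 3) = 3 - 4 = -1)
(-180 - 209) + B = (-180 - 209) - 1 = -389 - 1 = -390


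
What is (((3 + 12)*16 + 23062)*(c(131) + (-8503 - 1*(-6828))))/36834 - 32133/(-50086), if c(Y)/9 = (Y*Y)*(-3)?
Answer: -271363919840231/922433862 ≈ -2.9418e+5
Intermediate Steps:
c(Y) = -27*Y**2 (c(Y) = 9*((Y*Y)*(-3)) = 9*(Y**2*(-3)) = 9*(-3*Y**2) = -27*Y**2)
(((3 + 12)*16 + 23062)*(c(131) + (-8503 - 1*(-6828))))/36834 - 32133/(-50086) = (((3 + 12)*16 + 23062)*(-27*131**2 + (-8503 - 1*(-6828))))/36834 - 32133/(-50086) = ((15*16 + 23062)*(-27*17161 + (-8503 + 6828)))*(1/36834) - 32133*(-1/50086) = ((240 + 23062)*(-463347 - 1675))*(1/36834) + 32133/50086 = (23302*(-465022))*(1/36834) + 32133/50086 = -10835942644*1/36834 + 32133/50086 = -5417971322/18417 + 32133/50086 = -271363919840231/922433862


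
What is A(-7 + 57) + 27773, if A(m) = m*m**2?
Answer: 152773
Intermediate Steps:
A(m) = m**3
A(-7 + 57) + 27773 = (-7 + 57)**3 + 27773 = 50**3 + 27773 = 125000 + 27773 = 152773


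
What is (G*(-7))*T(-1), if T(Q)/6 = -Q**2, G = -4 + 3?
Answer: -42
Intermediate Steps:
G = -1
T(Q) = -6*Q**2 (T(Q) = 6*(-Q**2) = -6*Q**2)
(G*(-7))*T(-1) = (-1*(-7))*(-6*(-1)**2) = 7*(-6*1) = 7*(-6) = -42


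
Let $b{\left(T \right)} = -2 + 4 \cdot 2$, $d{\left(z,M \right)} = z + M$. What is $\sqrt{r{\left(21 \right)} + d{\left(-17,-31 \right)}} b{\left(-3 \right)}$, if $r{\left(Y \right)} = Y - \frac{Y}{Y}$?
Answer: $12 i \sqrt{7} \approx 31.749 i$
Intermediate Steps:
$d{\left(z,M \right)} = M + z$
$r{\left(Y \right)} = -1 + Y$ ($r{\left(Y \right)} = Y - 1 = -1 + Y$)
$b{\left(T \right)} = 6$ ($b{\left(T \right)} = -2 + 8 = 6$)
$\sqrt{r{\left(21 \right)} + d{\left(-17,-31 \right)}} b{\left(-3 \right)} = \sqrt{\left(-1 + 21\right) - 48} \cdot 6 = \sqrt{20 - 48} \cdot 6 = \sqrt{-28} \cdot 6 = 2 i \sqrt{7} \cdot 6 = 12 i \sqrt{7}$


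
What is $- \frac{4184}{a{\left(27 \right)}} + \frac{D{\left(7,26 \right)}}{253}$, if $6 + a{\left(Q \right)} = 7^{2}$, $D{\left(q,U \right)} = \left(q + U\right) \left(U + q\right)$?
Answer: $- \frac{91975}{989} \approx -92.998$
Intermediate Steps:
$D{\left(q,U \right)} = \left(U + q\right)^{2}$ ($D{\left(q,U \right)} = \left(U + q\right) \left(U + q\right) = \left(U + q\right)^{2}$)
$a{\left(Q \right)} = 43$ ($a{\left(Q \right)} = -6 + 7^{2} = -6 + 49 = 43$)
$- \frac{4184}{a{\left(27 \right)}} + \frac{D{\left(7,26 \right)}}{253} = - \frac{4184}{43} + \frac{\left(26 + 7\right)^{2}}{253} = \left(-4184\right) \frac{1}{43} + 33^{2} \cdot \frac{1}{253} = - \frac{4184}{43} + 1089 \cdot \frac{1}{253} = - \frac{4184}{43} + \frac{99}{23} = - \frac{91975}{989}$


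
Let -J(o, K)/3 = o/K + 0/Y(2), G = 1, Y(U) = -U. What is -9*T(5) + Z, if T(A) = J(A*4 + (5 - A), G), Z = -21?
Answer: 519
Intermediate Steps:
J(o, K) = -3*o/K (J(o, K) = -3*(o/K + 0/((-1*2))) = -3*(o/K + 0/(-2)) = -3*(o/K + 0*(-½)) = -3*(o/K + 0) = -3*o/K)
T(A) = -15 - 9*A (T(A) = -3*(A*4 + (5 - A))/1 = -3*(4*A + (5 - A))*1 = -3*(5 + 3*A)*1 = -15 - 9*A)
-9*T(5) + Z = -9*(-15 - 9*5) - 21 = -9*(-15 - 45) - 21 = -9*(-60) - 21 = 540 - 21 = 519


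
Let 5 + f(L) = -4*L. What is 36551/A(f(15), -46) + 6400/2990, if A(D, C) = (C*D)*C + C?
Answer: 3353317/1788618 ≈ 1.8748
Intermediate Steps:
f(L) = -5 - 4*L
A(D, C) = C + D*C**2 (A(D, C) = D*C**2 + C = C + D*C**2)
36551/A(f(15), -46) + 6400/2990 = 36551/((-46*(1 - 46*(-5 - 4*15)))) + 6400/2990 = 36551/((-46*(1 - 46*(-5 - 60)))) + 6400*(1/2990) = 36551/((-46*(1 - 46*(-65)))) + 640/299 = 36551/((-46*(1 + 2990))) + 640/299 = 36551/((-46*2991)) + 640/299 = 36551/(-137586) + 640/299 = 36551*(-1/137586) + 640/299 = -36551/137586 + 640/299 = 3353317/1788618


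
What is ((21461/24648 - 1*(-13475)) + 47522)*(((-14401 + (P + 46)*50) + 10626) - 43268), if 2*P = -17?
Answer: -2829540922994/1027 ≈ -2.7551e+9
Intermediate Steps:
P = -17/2 (P = (½)*(-17) = -17/2 ≈ -8.5000)
((21461/24648 - 1*(-13475)) + 47522)*(((-14401 + (P + 46)*50) + 10626) - 43268) = ((21461/24648 - 1*(-13475)) + 47522)*(((-14401 + (-17/2 + 46)*50) + 10626) - 43268) = ((21461*(1/24648) + 13475) + 47522)*(((-14401 + (75/2)*50) + 10626) - 43268) = ((21461/24648 + 13475) + 47522)*(((-14401 + 1875) + 10626) - 43268) = (332153261/24648 + 47522)*((-12526 + 10626) - 43268) = 1503475517*(-1900 - 43268)/24648 = (1503475517/24648)*(-45168) = -2829540922994/1027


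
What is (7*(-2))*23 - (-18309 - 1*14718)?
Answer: 32705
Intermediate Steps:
(7*(-2))*23 - (-18309 - 1*14718) = -14*23 - (-18309 - 14718) = -322 - 1*(-33027) = -322 + 33027 = 32705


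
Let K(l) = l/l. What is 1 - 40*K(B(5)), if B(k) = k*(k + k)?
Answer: -39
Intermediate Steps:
B(k) = 2*k² (B(k) = k*(2*k) = 2*k²)
K(l) = 1
1 - 40*K(B(5)) = 1 - 40*1 = 1 - 40 = -39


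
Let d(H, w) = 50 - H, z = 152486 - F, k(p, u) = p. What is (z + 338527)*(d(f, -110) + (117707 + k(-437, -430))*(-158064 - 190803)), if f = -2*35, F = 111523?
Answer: -15525555595785300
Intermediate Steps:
z = 40963 (z = 152486 - 1*111523 = 152486 - 111523 = 40963)
f = -70
(z + 338527)*(d(f, -110) + (117707 + k(-437, -430))*(-158064 - 190803)) = (40963 + 338527)*((50 - 1*(-70)) + (117707 - 437)*(-158064 - 190803)) = 379490*((50 + 70) + 117270*(-348867)) = 379490*(120 - 40911633090) = 379490*(-40911632970) = -15525555595785300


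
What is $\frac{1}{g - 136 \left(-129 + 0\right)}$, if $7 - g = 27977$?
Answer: $- \frac{1}{10426} \approx -9.5914 \cdot 10^{-5}$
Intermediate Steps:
$g = -27970$ ($g = 7 - 27977 = -27970$)
$\frac{1}{g - 136 \left(-129 + 0\right)} = \frac{1}{-27970 - 136 \left(-129 + 0\right)} = \frac{1}{-27970 - -17544} = \frac{1}{-27970 + 17544} = \frac{1}{-10426} = - \frac{1}{10426}$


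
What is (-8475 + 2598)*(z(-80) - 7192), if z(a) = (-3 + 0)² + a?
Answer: 42684651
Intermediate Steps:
z(a) = 9 + a (z(a) = (-3)² + a = 9 + a)
(-8475 + 2598)*(z(-80) - 7192) = (-8475 + 2598)*((9 - 80) - 7192) = -5877*(-71 - 7192) = -5877*(-7263) = 42684651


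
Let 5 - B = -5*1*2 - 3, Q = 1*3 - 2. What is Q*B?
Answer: 18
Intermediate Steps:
Q = 1 (Q = 3 - 2 = 1)
B = 18 (B = 5 - (-5*1*2 - 3) = 5 - (-5*2 - 3) = 5 - (-10 - 3) = 5 - 1*(-13) = 5 + 13 = 18)
Q*B = 1*18 = 18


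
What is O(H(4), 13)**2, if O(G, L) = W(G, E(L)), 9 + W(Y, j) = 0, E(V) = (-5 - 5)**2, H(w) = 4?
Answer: 81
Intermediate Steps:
E(V) = 100 (E(V) = (-10)**2 = 100)
W(Y, j) = -9 (W(Y, j) = -9 + 0 = -9)
O(G, L) = -9
O(H(4), 13)**2 = (-9)**2 = 81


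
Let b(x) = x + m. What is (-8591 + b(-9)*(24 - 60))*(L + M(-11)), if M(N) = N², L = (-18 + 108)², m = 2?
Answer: -68554919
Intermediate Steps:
b(x) = 2 + x (b(x) = x + 2 = 2 + x)
L = 8100 (L = 90² = 8100)
(-8591 + b(-9)*(24 - 60))*(L + M(-11)) = (-8591 + (2 - 9)*(24 - 60))*(8100 + (-11)²) = (-8591 - 7*(-36))*(8100 + 121) = (-8591 + 252)*8221 = -8339*8221 = -68554919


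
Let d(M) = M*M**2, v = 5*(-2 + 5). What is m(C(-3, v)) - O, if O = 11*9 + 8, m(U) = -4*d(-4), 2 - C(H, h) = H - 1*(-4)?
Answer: 149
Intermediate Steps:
v = 15 (v = 5*3 = 15)
d(M) = M**3
C(H, h) = -2 - H (C(H, h) = 2 - (H - 1*(-4)) = 2 - (H + 4) = 2 - (4 + H) = 2 + (-4 - H) = -2 - H)
m(U) = 256 (m(U) = -4*(-4)**3 = -4*(-64) = 256)
O = 107 (O = 99 + 8 = 107)
m(C(-3, v)) - O = 256 - 1*107 = 256 - 107 = 149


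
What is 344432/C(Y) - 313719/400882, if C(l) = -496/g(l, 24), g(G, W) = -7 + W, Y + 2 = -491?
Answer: -146716101127/12427342 ≈ -11806.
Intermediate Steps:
Y = -493 (Y = -2 - 491 = -493)
C(l) = -496/17 (C(l) = -496/(-7 + 24) = -496/17)
344432/C(Y) - 313719/400882 = 344432/(-496/17) - 313719/400882 = 344432*(-17/496) - 313719*1/400882 = -365959/31 - 313719/400882 = -146716101127/12427342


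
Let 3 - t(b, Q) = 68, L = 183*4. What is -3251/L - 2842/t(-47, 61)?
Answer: 1869029/47580 ≈ 39.282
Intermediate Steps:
L = 732
t(b, Q) = -65 (t(b, Q) = 3 - 1*68 = 3 - 68 = -65)
-3251/L - 2842/t(-47, 61) = -3251/732 - 2842/(-65) = -3251*1/732 - 2842*(-1/65) = -3251/732 + 2842/65 = 1869029/47580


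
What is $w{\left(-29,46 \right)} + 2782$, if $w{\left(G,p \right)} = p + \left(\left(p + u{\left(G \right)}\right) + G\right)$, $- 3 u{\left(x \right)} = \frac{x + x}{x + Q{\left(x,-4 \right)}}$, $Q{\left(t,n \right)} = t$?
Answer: $\frac{8534}{3} \approx 2844.7$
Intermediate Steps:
$u{\left(x \right)} = - \frac{1}{3}$ ($u{\left(x \right)} = - \frac{\left(x + x\right) \frac{1}{x + x}}{3} = - \frac{2 x \frac{1}{2 x}}{3} = \left(- \frac{1}{3}\right) 1 = - \frac{1}{3}$)
$w{\left(G,p \right)} = - \frac{1}{3} + G + 2 p$ ($w{\left(G,p \right)} = p + \left(\left(p - \frac{1}{3}\right) + G\right) = p + \left(\left(- \frac{1}{3} + p\right) + G\right) = p + \left(- \frac{1}{3} + G + p\right) = - \frac{1}{3} + G + 2 p$)
$w{\left(-29,46 \right)} + 2782 = \left(- \frac{1}{3} - 29 + 2 \cdot 46\right) + 2782 = \left(- \frac{1}{3} - 29 + 92\right) + 2782 = \frac{188}{3} + 2782 = \frac{8534}{3}$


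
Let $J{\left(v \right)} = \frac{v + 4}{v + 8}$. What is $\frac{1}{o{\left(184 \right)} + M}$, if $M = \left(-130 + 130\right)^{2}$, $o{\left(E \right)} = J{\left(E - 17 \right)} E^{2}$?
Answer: $\frac{175}{5789376} \approx 3.0228 \cdot 10^{-5}$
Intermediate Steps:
$J{\left(v \right)} = \frac{4 + v}{8 + v}$
$o{\left(E \right)} = \frac{E^{2} \left(-13 + E\right)}{-9 + E}$ ($o{\left(E \right)} = \frac{4 + \left(E - 17\right)}{8 + \left(E - 17\right)} E^{2} = \frac{4 + \left(-17 + E\right)}{8 + \left(-17 + E\right)} E^{2} = \frac{-13 + E}{-9 + E} E^{2} = \frac{E^{2} \left(-13 + E\right)}{-9 + E}$)
$M = 0$ ($M = 0^{2} = 0$)
$\frac{1}{o{\left(184 \right)} + M} = \frac{1}{\frac{184^{2} \left(-13 + 184\right)}{-9 + 184} + 0} = \frac{1}{33856 \cdot \frac{1}{175} \cdot 171 + 0} = \frac{1}{\frac{5789376}{175} + 0} = \frac{1}{\frac{5789376}{175}} = \frac{175}{5789376}$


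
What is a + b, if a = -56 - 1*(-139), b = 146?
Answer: 229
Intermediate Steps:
a = 83 (a = -56 + 139 = 83)
a + b = 83 + 146 = 229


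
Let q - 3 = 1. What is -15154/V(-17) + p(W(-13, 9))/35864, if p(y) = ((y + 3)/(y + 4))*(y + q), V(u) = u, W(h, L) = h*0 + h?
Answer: 271741443/304844 ≈ 891.41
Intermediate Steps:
W(h, L) = h (W(h, L) = 0 + h = h)
q = 4 (q = 3 + 1 = 4)
p(y) = 3 + y (p(y) = ((y + 3)/(y + 4))*(y + 4) = ((3 + y)/(4 + y))*(4 + y) = 3 + y)
-15154/V(-17) + p(W(-13, 9))/35864 = -15154/(-17) + (3 - 13)/35864 = -15154*(-1/17) - 10*1/35864 = 15154/17 - 5/17932 = 271741443/304844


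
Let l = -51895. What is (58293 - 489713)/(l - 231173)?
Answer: 107855/70767 ≈ 1.5241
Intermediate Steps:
(58293 - 489713)/(l - 231173) = (58293 - 489713)/(-51895 - 231173) = -431420/(-283068) = -431420*(-1/283068) = 107855/70767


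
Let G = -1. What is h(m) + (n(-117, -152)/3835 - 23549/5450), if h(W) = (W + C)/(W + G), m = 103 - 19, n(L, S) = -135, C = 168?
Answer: -457968539/346952450 ≈ -1.3200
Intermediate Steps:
m = 84
h(W) = (168 + W)/(-1 + W) (h(W) = (W + 168)/(W - 1) = (168 + W)/(-1 + W))
h(m) + (n(-117, -152)/3835 - 23549/5450) = (168 + 84)/(-1 + 84) + (-135/3835 - 23549/5450) = 252/83 + (-135*1/3835 - 23549*1/5450) = (1/83)*252 + (-27/767 - 23549/5450) = 252/83 - 18209233/4180150 = -457968539/346952450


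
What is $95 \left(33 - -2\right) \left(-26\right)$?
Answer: $-86450$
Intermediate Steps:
$95 \left(33 - -2\right) \left(-26\right) = 95 \left(33 + 2\right) \left(-26\right) = 95 \cdot 35 \left(-26\right) = 3325 \left(-26\right) = -86450$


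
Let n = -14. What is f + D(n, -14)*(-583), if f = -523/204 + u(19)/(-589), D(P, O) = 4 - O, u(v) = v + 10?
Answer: -1261231027/120156 ≈ -10497.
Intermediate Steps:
u(v) = 10 + v
f = -313963/120156 (f = -523/204 + (10 + 19)/(-589) = -523*1/204 + 29*(-1/589) = -523/204 - 29/589 = -313963/120156 ≈ -2.6130)
f + D(n, -14)*(-583) = -313963/120156 + (4 - 1*(-14))*(-583) = -313963/120156 + (4 + 14)*(-583) = -313963/120156 + 18*(-583) = -313963/120156 - 10494 = -1261231027/120156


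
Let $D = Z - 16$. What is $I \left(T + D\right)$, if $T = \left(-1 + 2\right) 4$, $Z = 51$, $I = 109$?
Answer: $4251$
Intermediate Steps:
$T = 4$ ($T = 1 \cdot 4 = 4$)
$D = 35$ ($D = 51 - 16 = 35$)
$I \left(T + D\right) = 109 \left(4 + 35\right) = 109 \cdot 39 = 4251$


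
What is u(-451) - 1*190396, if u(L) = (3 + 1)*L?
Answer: -192200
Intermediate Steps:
u(L) = 4*L
u(-451) - 1*190396 = 4*(-451) - 1*190396 = -1804 - 190396 = -192200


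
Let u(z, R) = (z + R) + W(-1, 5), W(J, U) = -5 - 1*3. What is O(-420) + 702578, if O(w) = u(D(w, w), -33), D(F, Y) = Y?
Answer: 702117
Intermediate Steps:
W(J, U) = -8 (W(J, U) = -5 - 3 = -8)
u(z, R) = -8 + R + z (u(z, R) = (z + R) - 8 = (R + z) - 8 = -8 + R + z)
O(w) = -41 + w (O(w) = -8 - 33 + w = -41 + w)
O(-420) + 702578 = (-41 - 420) + 702578 = -461 + 702578 = 702117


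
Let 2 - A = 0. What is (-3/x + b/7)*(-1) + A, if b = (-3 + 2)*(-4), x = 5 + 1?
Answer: 27/14 ≈ 1.9286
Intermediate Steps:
x = 6
b = 4 (b = -1*(-4) = 4)
A = 2 (A = 2 - 1*0 = 2 + 0 = 2)
(-3/x + b/7)*(-1) + A = (-3/6 + 4/7)*(-1) + 2 = (-3*⅙ + 4*(⅐))*(-1) + 2 = (-½ + 4/7)*(-1) + 2 = (1/14)*(-1) + 2 = -1/14 + 2 = 27/14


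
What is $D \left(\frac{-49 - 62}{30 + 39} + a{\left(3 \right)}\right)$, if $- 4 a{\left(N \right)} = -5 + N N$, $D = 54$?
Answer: $- \frac{3240}{23} \approx -140.87$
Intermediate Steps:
$a{\left(N \right)} = \frac{5}{4} - \frac{N^{2}}{4}$ ($a{\left(N \right)} = - \frac{-5 + N N}{4} = - \frac{-5 + N^{2}}{4} = \frac{5}{4} - \frac{N^{2}}{4}$)
$D \left(\frac{-49 - 62}{30 + 39} + a{\left(3 \right)}\right) = 54 \left(\frac{-49 - 62}{30 + 39} + \left(\frac{5}{4} - \frac{3^{2}}{4}\right)\right) = 54 \left(- \frac{111}{69} + \left(\frac{5}{4} - \frac{9}{4}\right)\right) = 54 \left(\left(-111\right) \frac{1}{69} + \left(\frac{5}{4} - \frac{9}{4}\right)\right) = 54 \left(- \frac{37}{23} - 1\right) = 54 \left(- \frac{60}{23}\right) = - \frac{3240}{23}$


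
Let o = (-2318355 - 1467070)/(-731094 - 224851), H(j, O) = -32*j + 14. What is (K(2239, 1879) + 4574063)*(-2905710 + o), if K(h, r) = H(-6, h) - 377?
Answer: -2540975534632802660/191189 ≈ -1.3290e+13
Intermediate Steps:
H(j, O) = 14 - 32*j
K(h, r) = -171 (K(h, r) = (14 - 32*(-6)) - 377 = (14 + 192) - 377 = 206 - 377 = -171)
o = 757085/191189 (o = -3785425/(-955945) = -3785425*(-1/955945) = 757085/191189 ≈ 3.9599)
(K(2239, 1879) + 4574063)*(-2905710 + o) = (-171 + 4574063)*(-2905710 + 757085/191189) = 4573892*(-555539032105/191189) = -2540975534632802660/191189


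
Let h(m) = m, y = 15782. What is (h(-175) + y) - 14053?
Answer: 1554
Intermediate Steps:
(h(-175) + y) - 14053 = (-175 + 15782) - 14053 = 15607 - 14053 = 1554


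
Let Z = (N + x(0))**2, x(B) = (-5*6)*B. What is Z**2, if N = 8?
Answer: 4096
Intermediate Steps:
x(B) = -30*B
Z = 64 (Z = (8 - 30*0)**2 = (8 + 0)**2 = 8**2 = 64)
Z**2 = 64**2 = 4096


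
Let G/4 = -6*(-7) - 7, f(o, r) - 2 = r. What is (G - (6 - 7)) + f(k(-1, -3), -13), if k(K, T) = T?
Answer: 130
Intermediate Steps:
f(o, r) = 2 + r
G = 140 (G = 4*(-6*(-7) - 7) = 4*(42 - 7) = 4*35 = 140)
(G - (6 - 7)) + f(k(-1, -3), -13) = (140 - (6 - 7)) + (2 - 13) = (140 - 1*(-1)) - 11 = (140 + 1) - 11 = 141 - 11 = 130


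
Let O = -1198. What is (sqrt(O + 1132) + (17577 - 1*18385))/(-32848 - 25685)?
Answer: 808/58533 - I*sqrt(66)/58533 ≈ 0.013804 - 0.00013879*I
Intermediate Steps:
(sqrt(O + 1132) + (17577 - 1*18385))/(-32848 - 25685) = (sqrt(-1198 + 1132) + (17577 - 1*18385))/(-32848 - 25685) = (sqrt(-66) + (17577 - 18385))/(-58533) = (I*sqrt(66) - 808)*(-1/58533) = (-808 + I*sqrt(66))*(-1/58533) = 808/58533 - I*sqrt(66)/58533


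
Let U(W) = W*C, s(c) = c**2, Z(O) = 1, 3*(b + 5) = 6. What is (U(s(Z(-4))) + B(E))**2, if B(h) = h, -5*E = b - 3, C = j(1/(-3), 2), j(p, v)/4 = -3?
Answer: 2916/25 ≈ 116.64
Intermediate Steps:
b = -3 (b = -5 + (1/3)*6 = -5 + 2 = -3)
j(p, v) = -12 (j(p, v) = 4*(-3) = -12)
C = -12
E = 6/5 (E = -(-3 - 3)/5 = -1/5*(-6) = 6/5 ≈ 1.2000)
U(W) = -12*W (U(W) = W*(-12) = -12*W)
(U(s(Z(-4))) + B(E))**2 = (-12*1**2 + 6/5)**2 = (-12*1 + 6/5)**2 = (-12 + 6/5)**2 = (-54/5)**2 = 2916/25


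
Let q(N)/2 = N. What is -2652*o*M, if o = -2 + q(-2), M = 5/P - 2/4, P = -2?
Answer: -47736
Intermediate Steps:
q(N) = 2*N
M = -3 (M = 5/(-2) - 2/4 = 5*(-1/2) - 2*1/4 = -5/2 - 1/2 = -3)
o = -6 (o = -2 + 2*(-2) = -2 - 4 = -6)
-2652*o*M = -(-15912)*(-3) = -2652*18 = -47736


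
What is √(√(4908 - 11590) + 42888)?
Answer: √(42888 + I*√6682) ≈ 207.09 + 0.197*I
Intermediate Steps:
√(√(4908 - 11590) + 42888) = √(√(-6682) + 42888) = √(I*√6682 + 42888) = √(42888 + I*√6682)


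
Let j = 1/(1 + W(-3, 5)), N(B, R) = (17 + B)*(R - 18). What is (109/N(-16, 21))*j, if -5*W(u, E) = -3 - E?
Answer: 545/39 ≈ 13.974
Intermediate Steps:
W(u, E) = ⅗ + E/5 (W(u, E) = -(-3 - E)/5 = ⅗ + E/5)
N(B, R) = (-18 + R)*(17 + B) (N(B, R) = (17 + B)*(-18 + R) = (-18 + R)*(17 + B))
j = 5/13 (j = 1/(1 + (⅗ + (⅕)*5)) = 1/(1 + (⅗ + 1)) = 1/(1 + 8/5) = 1/(13/5) = 5/13 ≈ 0.38462)
(109/N(-16, 21))*j = (109/(-306 - 18*(-16) + 17*21 - 16*21))*(5/13) = (109/(-306 + 288 + 357 - 336))*(5/13) = (109/3)*(5/13) = 545/39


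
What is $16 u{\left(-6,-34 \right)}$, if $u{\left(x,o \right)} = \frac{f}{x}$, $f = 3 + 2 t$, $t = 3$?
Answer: $-24$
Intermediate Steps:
$f = 9$ ($f = 3 + 2 \cdot 3 = 3 + 6 = 9$)
$u{\left(x,o \right)} = \frac{9}{x}$
$16 u{\left(-6,-34 \right)} = 16 \frac{9}{-6} = 16 \cdot 9 \left(- \frac{1}{6}\right) = 16 \left(- \frac{3}{2}\right) = -24$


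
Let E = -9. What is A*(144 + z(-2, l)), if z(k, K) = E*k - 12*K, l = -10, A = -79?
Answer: -22278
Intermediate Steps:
z(k, K) = -12*K - 9*k (z(k, K) = -9*k - 12*K = -12*K - 9*k)
A*(144 + z(-2, l)) = -79*(144 + (-12*(-10) - 9*(-2))) = -79*(144 + (120 + 18)) = -79*(144 + 138) = -79*282 = -22278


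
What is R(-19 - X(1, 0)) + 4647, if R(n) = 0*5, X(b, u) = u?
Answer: 4647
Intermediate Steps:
R(n) = 0
R(-19 - X(1, 0)) + 4647 = 0 + 4647 = 4647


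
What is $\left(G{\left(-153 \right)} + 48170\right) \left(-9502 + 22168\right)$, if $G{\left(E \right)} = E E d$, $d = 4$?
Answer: $1796114796$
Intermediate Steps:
$G{\left(E \right)} = 4 E^{2}$ ($G{\left(E \right)} = E E 4 = E^{2} \cdot 4 = 4 E^{2}$)
$\left(G{\left(-153 \right)} + 48170\right) \left(-9502 + 22168\right) = \left(4 \left(-153\right)^{2} + 48170\right) \left(-9502 + 22168\right) = \left(4 \cdot 23409 + 48170\right) 12666 = \left(93636 + 48170\right) 12666 = 141806 \cdot 12666 = 1796114796$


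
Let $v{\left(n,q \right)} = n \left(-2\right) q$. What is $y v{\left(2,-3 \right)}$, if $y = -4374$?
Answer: $-52488$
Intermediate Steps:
$v{\left(n,q \right)} = - 2 n q$
$y v{\left(2,-3 \right)} = - 4374 \left(\left(-2\right) 2 \left(-3\right)\right) = \left(-4374\right) 12 = -52488$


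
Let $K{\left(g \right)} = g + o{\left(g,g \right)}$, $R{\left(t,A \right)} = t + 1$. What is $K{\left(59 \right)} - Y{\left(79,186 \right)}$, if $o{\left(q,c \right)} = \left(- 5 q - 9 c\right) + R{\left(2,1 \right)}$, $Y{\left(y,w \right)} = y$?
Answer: $-843$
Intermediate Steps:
$R{\left(t,A \right)} = 1 + t$
$o{\left(q,c \right)} = 3 - 9 c - 5 q$ ($o{\left(q,c \right)} = \left(- 5 q - 9 c\right) + \left(1 + 2\right) = \left(- 9 c - 5 q\right) + 3 = 3 - 9 c - 5 q$)
$K{\left(g \right)} = 3 - 13 g$ ($K{\left(g \right)} = g - \left(-3 + 14 g\right) = 3 - 13 g$)
$K{\left(59 \right)} - Y{\left(79,186 \right)} = \left(3 - 767\right) - 79 = -764 - 79 = -843$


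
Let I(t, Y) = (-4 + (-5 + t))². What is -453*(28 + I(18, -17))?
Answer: -49377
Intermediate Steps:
I(t, Y) = (-9 + t)²
-453*(28 + I(18, -17)) = -453*(28 + (-9 + 18)²) = -453*(28 + 9²) = -453*(28 + 81) = -453*109 = -49377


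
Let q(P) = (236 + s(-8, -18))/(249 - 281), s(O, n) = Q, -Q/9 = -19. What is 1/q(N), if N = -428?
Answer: -32/407 ≈ -0.078624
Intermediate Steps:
Q = 171 (Q = -9*(-19) = 171)
s(O, n) = 171
q(P) = -407/32 (q(P) = (236 + 171)/(249 - 281) = 407/(-32) = 407*(-1/32) = -407/32)
1/q(N) = 1/(-407/32) = -32/407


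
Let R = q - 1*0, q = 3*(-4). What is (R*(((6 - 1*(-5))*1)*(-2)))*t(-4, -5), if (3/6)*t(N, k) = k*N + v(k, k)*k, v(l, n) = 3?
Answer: 2640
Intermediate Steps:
t(N, k) = 6*k + 2*N*k (t(N, k) = 2*(k*N + 3*k) = 2*(N*k + 3*k) = 2*(3*k + N*k) = 6*k + 2*N*k)
q = -12
R = -12 (R = -12 - 1*0 = -12 + 0 = -12)
(R*(((6 - 1*(-5))*1)*(-2)))*t(-4, -5) = (-12*(6 - 1*(-5))*1*(-2))*(2*(-5)*(3 - 4)) = (-12*(6 + 5)*1*(-2))*(2*(-5)*(-1)) = -12*11*1*(-2)*10 = -132*(-2)*10 = -12*(-22)*10 = 264*10 = 2640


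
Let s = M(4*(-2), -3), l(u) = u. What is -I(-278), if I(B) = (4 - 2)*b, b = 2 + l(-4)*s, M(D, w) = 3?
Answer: 20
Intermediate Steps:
s = 3
b = -10 (b = 2 - 4*3 = 2 - 12 = -10)
I(B) = -20 (I(B) = (4 - 2)*(-10) = 2*(-10) = -20)
-I(-278) = -1*(-20) = 20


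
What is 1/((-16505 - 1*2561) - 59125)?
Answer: -1/78191 ≈ -1.2789e-5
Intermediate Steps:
1/((-16505 - 1*2561) - 59125) = 1/((-16505 - 2561) - 59125) = 1/(-19066 - 59125) = 1/(-78191) = -1/78191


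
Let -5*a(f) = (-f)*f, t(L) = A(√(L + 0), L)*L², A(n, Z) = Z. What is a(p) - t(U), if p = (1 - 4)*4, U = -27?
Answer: 98559/5 ≈ 19712.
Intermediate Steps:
p = -12 (p = -3*4 = -12)
t(L) = L³ (t(L) = L*L² = L³)
a(f) = f²/5 (a(f) = -(-f)*f/5 = -(-1)*f²/5 = f²/5)
a(p) - t(U) = (⅕)*(-12)² - 1*(-27)³ = (⅕)*144 - 1*(-19683) = 144/5 + 19683 = 98559/5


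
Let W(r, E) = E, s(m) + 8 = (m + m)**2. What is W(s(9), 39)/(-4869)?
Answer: -13/1623 ≈ -0.0080099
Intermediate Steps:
s(m) = -8 + 4*m**2 (s(m) = -8 + (m + m)**2 = -8 + (2*m)**2 = -8 + 4*m**2)
W(s(9), 39)/(-4869) = 39/(-4869) = 39*(-1/4869) = -13/1623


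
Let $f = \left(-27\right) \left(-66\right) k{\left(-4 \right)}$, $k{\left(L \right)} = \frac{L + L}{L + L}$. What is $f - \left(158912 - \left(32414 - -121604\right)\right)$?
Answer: $-3112$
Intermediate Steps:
$k{\left(L \right)} = 1$ ($k{\left(L \right)} = \frac{2 L}{2 L} = 2 L \frac{1}{2 L} = 1$)
$f = 1782$ ($f = \left(-27\right) \left(-66\right) 1 = 1782 \cdot 1 = 1782$)
$f - \left(158912 - \left(32414 - -121604\right)\right) = 1782 - \left(158912 - \left(32414 - -121604\right)\right) = 1782 - \left(158912 - \left(32414 + 121604\right)\right) = 1782 - \left(158912 - 154018\right) = 1782 - 4894 = -3112$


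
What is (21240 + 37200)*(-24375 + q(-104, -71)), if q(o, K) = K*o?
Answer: -992954040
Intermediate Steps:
(21240 + 37200)*(-24375 + q(-104, -71)) = (21240 + 37200)*(-24375 - 71*(-104)) = 58440*(-24375 + 7384) = 58440*(-16991) = -992954040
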